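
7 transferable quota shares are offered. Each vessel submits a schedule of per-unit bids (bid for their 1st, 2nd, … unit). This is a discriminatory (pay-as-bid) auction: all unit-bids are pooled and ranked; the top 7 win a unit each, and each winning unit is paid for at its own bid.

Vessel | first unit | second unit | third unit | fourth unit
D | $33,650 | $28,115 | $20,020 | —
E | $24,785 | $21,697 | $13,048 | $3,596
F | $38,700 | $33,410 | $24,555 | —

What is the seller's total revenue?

Merging the schedules and taking the best 7: 38,700 (F-1), 33,650 (D-1), 33,410 (F-2), 28,115 (D-2), 24,785 (E-1), 24,555 (F-3), 21,697 (E-2)
Next rejected bid: $20,020 (not a price — pay-as-bid).
Each winning unit pays its own bid.
Revenue = 38,700 + 33,650 + 33,410 + 28,115 + 24,785 + 24,555 + 21,697 = $204,912.

Total revenue: $204,912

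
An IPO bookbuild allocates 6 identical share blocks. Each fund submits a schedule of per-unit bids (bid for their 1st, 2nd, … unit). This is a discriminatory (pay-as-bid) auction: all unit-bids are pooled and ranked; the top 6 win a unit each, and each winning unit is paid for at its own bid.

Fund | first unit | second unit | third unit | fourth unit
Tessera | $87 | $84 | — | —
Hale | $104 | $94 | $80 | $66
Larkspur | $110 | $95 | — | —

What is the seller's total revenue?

Total revenue: $574

Pooled unit-bids ranked (top 6): 110 (Larkspur-1), 104 (Hale-1), 95 (Larkspur-2), 94 (Hale-2), 87 (Tessera-1), 84 (Tessera-2)
Next rejected bid: $80 (not a price — pay-as-bid).
Each winning unit pays its own bid.
Revenue = 110 + 104 + 95 + 94 + 87 + 84 = $574.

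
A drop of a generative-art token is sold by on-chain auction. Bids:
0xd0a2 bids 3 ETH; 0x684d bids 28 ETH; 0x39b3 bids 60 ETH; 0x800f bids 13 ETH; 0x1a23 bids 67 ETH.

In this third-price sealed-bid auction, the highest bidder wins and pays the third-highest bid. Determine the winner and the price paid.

0x1a23 pays 28 ETH

Bids in order: 67 (0x1a23) > 60 (0x39b3) > 28 (0x684d) > 13 (0x800f) > 3 (0xd0a2)
0x1a23 wins; payment is bid #3 in the ranking = 28 ETH.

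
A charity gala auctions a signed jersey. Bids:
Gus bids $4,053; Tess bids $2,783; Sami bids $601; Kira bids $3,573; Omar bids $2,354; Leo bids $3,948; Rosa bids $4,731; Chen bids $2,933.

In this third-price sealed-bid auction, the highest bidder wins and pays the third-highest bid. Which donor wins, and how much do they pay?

Rosa pays $3,948

Bids in order: 4,731 (Rosa) > 4,053 (Gus) > 3,948 (Leo) > 3,573 (Kira) > 2,933 (Chen) > 2,783 (Tess) > …
Rosa is highest; pays the third-highest bid, $3,948.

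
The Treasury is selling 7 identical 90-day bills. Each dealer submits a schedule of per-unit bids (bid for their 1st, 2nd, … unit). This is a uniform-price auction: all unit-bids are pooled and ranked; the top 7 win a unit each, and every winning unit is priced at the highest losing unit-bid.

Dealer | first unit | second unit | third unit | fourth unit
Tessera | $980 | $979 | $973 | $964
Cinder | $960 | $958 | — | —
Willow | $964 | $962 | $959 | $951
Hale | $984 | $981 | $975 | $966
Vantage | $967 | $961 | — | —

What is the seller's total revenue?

Merging the schedules and taking the best 7: 984 (Hale-1), 981 (Hale-2), 980 (Tessera-1), 979 (Tessera-2), 975 (Hale-3), 973 (Tessera-3), 967 (Vantage-1)
The (k+1)-th unit-bid is $966.
Allocation: Hale 3, Tessera 3, Vantage 1. Every unit priced at $966.
Revenue = 7 × 966 = $6,762.

Total revenue: $6,762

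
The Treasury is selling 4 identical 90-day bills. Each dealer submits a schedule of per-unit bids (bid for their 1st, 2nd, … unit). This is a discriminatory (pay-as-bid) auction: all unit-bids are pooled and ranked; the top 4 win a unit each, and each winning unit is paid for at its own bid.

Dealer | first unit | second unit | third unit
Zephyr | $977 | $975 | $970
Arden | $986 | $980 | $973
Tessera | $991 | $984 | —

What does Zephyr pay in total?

Merging the schedules and taking the best 4: 991 (Tessera-1), 986 (Arden-1), 984 (Tessera-2), 980 (Arden-2)
Next rejected bid: $977 (not a price — pay-as-bid).
Zephyr wins no units.

Zephyr pays $0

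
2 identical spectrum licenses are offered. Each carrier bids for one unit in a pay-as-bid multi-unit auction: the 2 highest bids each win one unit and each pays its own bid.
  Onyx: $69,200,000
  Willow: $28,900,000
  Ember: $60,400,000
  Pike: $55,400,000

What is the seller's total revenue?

Total revenue: $129,600,000

Sorting: 69,200,000 (Onyx), 60,400,000 (Ember), 55,400,000 (Pike), 28,900,000 (Willow)
The 2 highest are Onyx, Ember.
Total revenue = 69,200,000 + 60,400,000 = $129,600,000.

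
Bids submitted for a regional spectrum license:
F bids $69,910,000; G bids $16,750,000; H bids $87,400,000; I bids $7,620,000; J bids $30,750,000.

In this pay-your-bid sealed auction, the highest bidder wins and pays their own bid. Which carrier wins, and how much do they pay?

H pays $87,400,000

Bids ranked: 87,400,000 (H) > 69,910,000 (F) > 30,750,000 (J) > 16,750,000 (G) > 7,620,000 (I)
H has the highest bid and pays exactly that: $87,400,000.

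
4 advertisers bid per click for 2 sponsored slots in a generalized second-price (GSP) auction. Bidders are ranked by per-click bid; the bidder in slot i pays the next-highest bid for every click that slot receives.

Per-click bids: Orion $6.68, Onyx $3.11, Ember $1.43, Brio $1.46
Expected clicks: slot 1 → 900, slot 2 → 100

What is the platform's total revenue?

Per-click bids in order: $6.68 (Orion) > $3.11 (Onyx) > $1.46 (Brio) > …
Slot 1: Orion pays $3.11 × 900 = $2799.00
Slot 2: Onyx pays $1.46 × 100 = $146.00
Total = $2945.00

Total revenue: $2945.00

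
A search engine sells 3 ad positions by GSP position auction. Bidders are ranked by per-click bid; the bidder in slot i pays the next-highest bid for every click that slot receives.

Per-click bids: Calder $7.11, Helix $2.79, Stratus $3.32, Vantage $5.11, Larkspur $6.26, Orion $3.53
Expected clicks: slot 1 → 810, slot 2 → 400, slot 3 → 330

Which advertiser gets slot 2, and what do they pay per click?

Larkspur; $5.11 per click

Ranked by bid: $7.11 (Calder) > $6.26 (Larkspur) > $5.11 (Vantage) > $3.53 (Orion) > …
Slot 2 goes to the second-ranked bidder, Larkspur, who pays the next bid down: $5.11/click.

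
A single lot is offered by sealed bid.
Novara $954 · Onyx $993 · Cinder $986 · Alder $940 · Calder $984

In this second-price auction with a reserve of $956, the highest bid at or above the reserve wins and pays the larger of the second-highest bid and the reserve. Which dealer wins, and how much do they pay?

Sorting bids: 993 (Onyx) > 986 (Cinder) > 984 (Calder) > 954 (Novara) > 940 (Alder)
Highest eligible bid: Onyx at $993.
Second-highest bid $986 exceeds the reserve $956 → payment $986.

Onyx pays $986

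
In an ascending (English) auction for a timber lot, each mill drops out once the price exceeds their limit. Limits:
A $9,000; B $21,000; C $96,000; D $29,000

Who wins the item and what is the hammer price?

Ascending (English) auction: the price rises until one bidder remains; the winner pays the price at which the last rival dropped out.
Limits in order: 96,000 (C) > 29,000 (D) > 21,000 (B) > 9,000 (A)
Once the price passes $29,000, only C is left; the hammer falls at D's limit of $29,000.

C wins at $29,000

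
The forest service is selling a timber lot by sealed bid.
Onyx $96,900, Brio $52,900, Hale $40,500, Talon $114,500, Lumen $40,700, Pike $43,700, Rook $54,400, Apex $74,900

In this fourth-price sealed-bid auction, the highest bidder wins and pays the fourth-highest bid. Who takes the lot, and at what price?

Talon pays $54,400

Rule: the highest bidder wins and pays the fourth-highest bid.
Sorting bids: 114,500 (Talon) > 96,900 (Onyx) > 74,900 (Apex) > 54,400 (Rook) > 52,900 (Brio) > 43,700 (Pike) > …
Talon is highest; pays the fourth-highest bid, $54,400.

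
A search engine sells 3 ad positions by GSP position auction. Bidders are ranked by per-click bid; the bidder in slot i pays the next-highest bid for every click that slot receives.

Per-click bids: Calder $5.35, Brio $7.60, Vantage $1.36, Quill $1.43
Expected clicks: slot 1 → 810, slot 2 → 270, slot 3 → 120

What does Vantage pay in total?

Vantage pays $0.00

Sorting advertisers: $7.60 (Brio) > $5.35 (Calder) > $1.43 (Quill) > $1.36 (Vantage)
Vantage ranks below slot 3 → no slot, pays nothing.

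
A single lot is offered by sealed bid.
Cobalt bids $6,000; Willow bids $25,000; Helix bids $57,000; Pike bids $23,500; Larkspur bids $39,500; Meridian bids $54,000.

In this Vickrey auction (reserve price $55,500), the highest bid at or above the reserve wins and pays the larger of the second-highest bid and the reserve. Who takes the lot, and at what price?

Helix pays $55,500

Bids in order: 57,000 (Helix) > 54,000 (Meridian) > 39,500 (Larkspur) > 25,000 (Willow) > 23,500 (Pike) > 6,000 (Cobalt)
Helix has the top bid at or above the reserve ($57,000).
max(second-highest $54,000, reserve $55,500) = $55,500.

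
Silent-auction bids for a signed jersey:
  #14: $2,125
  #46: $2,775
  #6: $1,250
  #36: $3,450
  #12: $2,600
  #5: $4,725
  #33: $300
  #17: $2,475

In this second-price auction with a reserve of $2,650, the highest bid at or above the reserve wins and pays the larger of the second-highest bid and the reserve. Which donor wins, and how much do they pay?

Sorting bids: 4,725 (#5) > 3,450 (#36) > 2,775 (#46) > 2,600 (#12) > 2,475 (#17) > 2,125 (#14) > …
Highest eligible bid: #5 at $4,725.
Second-highest bid $3,450 exceeds the reserve $2,650 → payment $3,450.

#5 pays $3,450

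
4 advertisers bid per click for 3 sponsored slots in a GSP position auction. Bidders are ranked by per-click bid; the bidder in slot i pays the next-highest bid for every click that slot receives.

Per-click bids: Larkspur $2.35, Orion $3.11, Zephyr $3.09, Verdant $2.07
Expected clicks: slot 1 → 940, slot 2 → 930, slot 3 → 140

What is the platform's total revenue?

Total revenue: $5379.90

Ranked by bid: $3.11 (Orion) > $3.09 (Zephyr) > $2.35 (Larkspur) > $2.07 (Verdant)
Slot 1: Orion pays $3.09 × 940 = $2904.60
Slot 2: Zephyr pays $2.35 × 930 = $2185.50
Slot 3: Larkspur pays $2.07 × 140 = $289.80
Total = $5379.90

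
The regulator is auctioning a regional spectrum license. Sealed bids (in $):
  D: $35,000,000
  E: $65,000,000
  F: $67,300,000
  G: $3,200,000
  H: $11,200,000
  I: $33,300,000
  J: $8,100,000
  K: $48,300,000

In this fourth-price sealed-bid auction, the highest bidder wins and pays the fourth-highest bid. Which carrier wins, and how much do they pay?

Bids in order: 67,300,000 (F) > 65,000,000 (E) > 48,300,000 (K) > 35,000,000 (D) > 33,300,000 (I) > 11,200,000 (H) > …
F wins; payment is bid #4 in the ranking = $35,000,000.

F pays $35,000,000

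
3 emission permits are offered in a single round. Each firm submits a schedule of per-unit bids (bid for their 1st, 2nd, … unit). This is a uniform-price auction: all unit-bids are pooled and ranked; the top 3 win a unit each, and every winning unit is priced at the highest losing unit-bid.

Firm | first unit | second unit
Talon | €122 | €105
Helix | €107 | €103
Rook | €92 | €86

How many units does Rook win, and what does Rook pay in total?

Pooled unit-bids ranked (top 3): 122 (Talon-1), 107 (Helix-1), 105 (Talon-2)
First bid not allocated: €103.
Rook wins 0 unit(s) at €103 each.

Rook: 0 units, pays €0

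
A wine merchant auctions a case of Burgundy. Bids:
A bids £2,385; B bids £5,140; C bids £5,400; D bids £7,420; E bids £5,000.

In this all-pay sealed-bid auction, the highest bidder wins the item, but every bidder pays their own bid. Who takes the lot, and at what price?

D pays £7,420

Bids ranked: 7,420 (D) > 5,400 (C) > 5,140 (B) > 5,000 (E) > 2,385 (A)
D wins with the top bid; all bids are sunk regardless.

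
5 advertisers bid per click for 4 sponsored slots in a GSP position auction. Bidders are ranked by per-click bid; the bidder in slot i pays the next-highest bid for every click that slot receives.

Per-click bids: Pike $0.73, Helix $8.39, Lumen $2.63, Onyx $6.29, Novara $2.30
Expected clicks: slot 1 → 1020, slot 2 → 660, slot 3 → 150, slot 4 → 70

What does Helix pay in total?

Sorting advertisers: $8.39 (Helix) > $6.29 (Onyx) > $2.63 (Lumen) > $2.30 (Novara) > $0.73 (Pike)
Helix holds slot 1 → pays next bid $6.29 × 1020 clicks = $6415.80.

Helix pays $6415.80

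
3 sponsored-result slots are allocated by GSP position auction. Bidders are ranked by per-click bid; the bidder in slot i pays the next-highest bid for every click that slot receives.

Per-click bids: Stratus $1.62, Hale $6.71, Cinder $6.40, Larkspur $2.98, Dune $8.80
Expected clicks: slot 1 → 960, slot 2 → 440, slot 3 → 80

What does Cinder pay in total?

Ranked by bid: $8.80 (Dune) > $6.71 (Hale) > $6.40 (Cinder) > $2.98 (Larkspur) > …
Cinder holds slot 3 → pays next bid $2.98 × 80 clicks = $238.40.

Cinder pays $238.40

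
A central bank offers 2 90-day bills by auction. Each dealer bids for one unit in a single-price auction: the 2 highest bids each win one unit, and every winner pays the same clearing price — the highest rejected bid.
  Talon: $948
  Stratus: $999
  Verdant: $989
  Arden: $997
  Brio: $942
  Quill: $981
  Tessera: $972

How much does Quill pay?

Quill pays $0

Bids ranked high→low: 999 (Stratus), 997 (Arden), 989 (Verdant), 981 (Quill), …
Winners (2 units): Stratus, Arden.
Highest unsuccessful bid: $989 → clearing price.
Quill does not win → pays $0.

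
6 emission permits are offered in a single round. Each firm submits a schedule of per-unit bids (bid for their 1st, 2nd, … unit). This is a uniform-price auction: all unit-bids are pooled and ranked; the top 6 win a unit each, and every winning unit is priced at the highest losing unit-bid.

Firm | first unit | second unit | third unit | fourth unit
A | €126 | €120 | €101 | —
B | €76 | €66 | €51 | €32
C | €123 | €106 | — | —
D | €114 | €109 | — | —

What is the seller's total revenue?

All unit-bids, highest first — top 6: 126 (A-1), 123 (C-1), 120 (A-2), 114 (D-1), 109 (D-2), 106 (C-2)
The (k+1)-th unit-bid is €101.
Allocation: A 2, C 2, D 2. Every unit priced at €101.
Revenue = 6 × 101 = €606.

Total revenue: €606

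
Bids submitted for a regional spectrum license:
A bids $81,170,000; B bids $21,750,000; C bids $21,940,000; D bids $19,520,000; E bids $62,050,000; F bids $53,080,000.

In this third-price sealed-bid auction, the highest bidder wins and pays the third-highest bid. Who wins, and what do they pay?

A pays $53,080,000

Sorting bids: 81,170,000 (A) > 62,050,000 (E) > 53,080,000 (F) > 21,940,000 (C) > 21,750,000 (B) > 19,520,000 (D)
A wins; payment is bid #3 in the ranking = $53,080,000.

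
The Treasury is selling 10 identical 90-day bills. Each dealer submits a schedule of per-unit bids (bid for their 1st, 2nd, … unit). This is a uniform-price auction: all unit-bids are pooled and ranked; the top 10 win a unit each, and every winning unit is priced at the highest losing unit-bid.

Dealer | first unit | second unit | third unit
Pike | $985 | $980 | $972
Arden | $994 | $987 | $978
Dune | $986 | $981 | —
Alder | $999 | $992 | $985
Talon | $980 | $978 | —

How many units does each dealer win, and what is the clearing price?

Alder 3, Arden 2, Dune 2, Pike 2, Talon 1; clearing price $978

Merging the schedules and taking the best 10: 999 (Alder-1), 994 (Arden-1), 992 (Alder-2), 987 (Arden-2), 986 (Dune-1), 985 (Pike-1), 985 (Alder-3), 981 (Dune-2), 980 (Pike-2), 980 (Talon-1)
Highest rejected unit-bid = $978.
Allocation: Alder 3, Arden 2, Dune 2, Pike 2, Talon 1.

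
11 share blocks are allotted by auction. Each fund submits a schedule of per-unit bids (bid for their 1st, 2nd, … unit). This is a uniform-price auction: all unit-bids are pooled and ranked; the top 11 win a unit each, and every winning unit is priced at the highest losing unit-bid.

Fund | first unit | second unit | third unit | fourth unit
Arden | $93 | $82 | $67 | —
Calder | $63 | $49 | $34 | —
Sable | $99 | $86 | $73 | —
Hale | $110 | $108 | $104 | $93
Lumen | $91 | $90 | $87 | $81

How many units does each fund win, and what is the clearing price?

Merging the schedules and taking the best 11: 110 (Hale-1), 108 (Hale-2), 104 (Hale-3), 99 (Sable-1), 93 (Arden-1), 93 (Hale-4), 91 (Lumen-1), 90 (Lumen-2), 87 (Lumen-3), 86 (Sable-2), 82 (Arden-2)
Highest rejected unit-bid = $81.
Allocation: Arden 2, Hale 4, Lumen 3, Sable 2.

Arden 2, Hale 4, Lumen 3, Sable 2; clearing price $81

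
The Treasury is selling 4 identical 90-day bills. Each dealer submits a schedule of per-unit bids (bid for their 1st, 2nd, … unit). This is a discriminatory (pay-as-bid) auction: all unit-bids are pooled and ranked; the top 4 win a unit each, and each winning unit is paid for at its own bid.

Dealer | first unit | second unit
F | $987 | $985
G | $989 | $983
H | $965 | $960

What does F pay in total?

All unit-bids, highest first — top 4: 989 (G-1), 987 (F-1), 985 (F-2), 983 (G-2)
Next rejected bid: $965 (not a price — pay-as-bid).
F's winning unit-bids: 987 + 985 = $1,972.

F pays $1,972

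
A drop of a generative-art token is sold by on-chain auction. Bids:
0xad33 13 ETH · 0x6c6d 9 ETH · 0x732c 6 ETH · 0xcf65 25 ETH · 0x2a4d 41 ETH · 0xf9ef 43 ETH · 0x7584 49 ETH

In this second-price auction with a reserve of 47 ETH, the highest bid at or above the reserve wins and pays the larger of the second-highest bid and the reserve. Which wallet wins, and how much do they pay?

0x7584 pays 47 ETH

Rule: the highest bid at or above the reserve wins and pays the larger of the second-highest bid and the reserve.
Bids ranked: 49 (0x7584) > 43 (0xf9ef) > 41 (0x2a4d) > 25 (0xcf65) > 13 (0xad33) > 9 (0x6c6d) > …
Highest eligible bid: 0x7584 at 49 ETH.
max(second-highest 43 ETH, reserve 47 ETH) = 47 ETH.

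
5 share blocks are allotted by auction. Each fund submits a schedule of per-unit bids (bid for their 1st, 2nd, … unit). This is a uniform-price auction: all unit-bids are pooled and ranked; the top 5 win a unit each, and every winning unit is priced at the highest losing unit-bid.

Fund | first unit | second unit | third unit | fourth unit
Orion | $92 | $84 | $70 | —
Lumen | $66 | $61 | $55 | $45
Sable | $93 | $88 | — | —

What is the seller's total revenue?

Merging the schedules and taking the best 5: 93 (Sable-1), 92 (Orion-1), 88 (Sable-2), 84 (Orion-2), 70 (Orion-3)
The (k+1)-th unit-bid is $66.
Allocation: Orion 3, Sable 2. Every unit priced at $66.
Revenue = 5 × 66 = $330.

Total revenue: $330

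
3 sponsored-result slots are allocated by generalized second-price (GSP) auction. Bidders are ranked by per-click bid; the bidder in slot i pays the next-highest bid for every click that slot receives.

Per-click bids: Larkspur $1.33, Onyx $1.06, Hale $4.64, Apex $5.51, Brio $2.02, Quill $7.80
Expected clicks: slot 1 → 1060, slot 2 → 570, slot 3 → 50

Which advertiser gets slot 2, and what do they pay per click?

Apex; $4.64 per click

Sorting advertisers: $7.80 (Quill) > $5.51 (Apex) > $4.64 (Hale) > $2.02 (Brio) > …
Slot 2 goes to the second-ranked bidder, Apex, who pays the next bid down: $4.64/click.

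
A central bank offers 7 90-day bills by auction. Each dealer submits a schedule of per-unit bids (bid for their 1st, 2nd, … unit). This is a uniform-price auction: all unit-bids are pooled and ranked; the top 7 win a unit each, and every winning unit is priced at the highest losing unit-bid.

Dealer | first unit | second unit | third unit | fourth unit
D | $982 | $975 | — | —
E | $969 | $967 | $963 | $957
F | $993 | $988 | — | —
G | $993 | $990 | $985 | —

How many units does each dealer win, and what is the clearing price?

D 2, F 2, G 3; clearing price $969

All unit-bids, highest first — top 7: 993 (F-1), 993 (G-1), 990 (G-2), 988 (F-2), 985 (G-3), 982 (D-1), 975 (D-2)
The (k+1)-th unit-bid is $969.
Allocation: D 2, F 2, G 3.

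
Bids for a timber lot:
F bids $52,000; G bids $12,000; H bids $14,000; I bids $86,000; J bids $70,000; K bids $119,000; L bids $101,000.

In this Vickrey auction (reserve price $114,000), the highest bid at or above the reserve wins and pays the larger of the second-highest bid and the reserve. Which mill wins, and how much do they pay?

Sorting bids: 119,000 (K) > 101,000 (L) > 86,000 (I) > 70,000 (J) > 52,000 (F) > 14,000 (H) > …
K has the top bid at or above the reserve ($119,000).
Second-highest bid $101,000 is below the reserve $114,000, so the reserve binds → payment $114,000.

K pays $114,000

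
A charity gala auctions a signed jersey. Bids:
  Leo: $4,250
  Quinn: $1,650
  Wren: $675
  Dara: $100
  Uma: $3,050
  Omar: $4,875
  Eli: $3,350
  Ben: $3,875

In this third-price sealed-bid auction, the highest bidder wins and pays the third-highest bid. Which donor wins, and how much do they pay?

Omar pays $3,875

Rule: the highest bidder wins and pays the third-highest bid.
Bids ranked: 4,875 (Omar) > 4,250 (Leo) > 3,875 (Ben) > 3,350 (Eli) > 3,050 (Uma) > 1,650 (Quinn) > …
Omar wins; payment is bid #3 in the ranking = $3,875.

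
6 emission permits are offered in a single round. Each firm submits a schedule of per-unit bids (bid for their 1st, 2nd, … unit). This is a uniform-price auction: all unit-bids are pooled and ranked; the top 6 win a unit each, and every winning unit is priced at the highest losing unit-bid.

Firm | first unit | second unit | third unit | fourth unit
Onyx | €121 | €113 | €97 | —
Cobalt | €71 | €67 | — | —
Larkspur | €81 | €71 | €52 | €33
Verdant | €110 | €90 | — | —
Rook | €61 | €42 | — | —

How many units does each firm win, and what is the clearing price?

Larkspur 1, Onyx 3, Verdant 2; clearing price €71

Pooled unit-bids ranked (top 6): 121 (Onyx-1), 113 (Onyx-2), 110 (Verdant-1), 97 (Onyx-3), 90 (Verdant-2), 81 (Larkspur-1)
First bid not allocated: €71.
Allocation: Larkspur 1, Onyx 3, Verdant 2.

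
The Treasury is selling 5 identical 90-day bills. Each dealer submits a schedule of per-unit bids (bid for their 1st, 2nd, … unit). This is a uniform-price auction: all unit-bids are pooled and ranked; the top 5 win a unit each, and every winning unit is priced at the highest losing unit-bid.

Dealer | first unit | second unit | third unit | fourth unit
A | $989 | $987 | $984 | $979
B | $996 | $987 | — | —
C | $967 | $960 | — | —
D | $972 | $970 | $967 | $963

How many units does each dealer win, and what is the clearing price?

Pooled unit-bids ranked (top 5): 996 (B-1), 989 (A-1), 987 (A-2), 987 (B-2), 984 (A-3)
First bid not allocated: $979.
Allocation: A 3, B 2.

A 3, B 2; clearing price $979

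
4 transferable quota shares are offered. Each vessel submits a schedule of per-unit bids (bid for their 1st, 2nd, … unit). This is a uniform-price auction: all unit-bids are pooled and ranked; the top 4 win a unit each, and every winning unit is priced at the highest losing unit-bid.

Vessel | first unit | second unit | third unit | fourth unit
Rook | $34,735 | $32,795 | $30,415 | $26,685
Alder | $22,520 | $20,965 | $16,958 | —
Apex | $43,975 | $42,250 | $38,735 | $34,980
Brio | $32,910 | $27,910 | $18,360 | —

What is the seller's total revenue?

Total revenue: $138,940

Pooled unit-bids ranked (top 4): 43,975 (Apex-1), 42,250 (Apex-2), 38,735 (Apex-3), 34,980 (Apex-4)
Highest rejected unit-bid = $34,735.
Allocation: Apex 4. Every unit priced at $34,735.
Revenue = 4 × 34,735 = $138,940.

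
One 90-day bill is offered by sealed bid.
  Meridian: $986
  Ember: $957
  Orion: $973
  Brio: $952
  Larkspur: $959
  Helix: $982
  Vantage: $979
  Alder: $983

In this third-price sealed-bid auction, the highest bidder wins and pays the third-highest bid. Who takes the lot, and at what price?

Bids in order: 986 (Meridian) > 983 (Alder) > 982 (Helix) > 979 (Vantage) > 973 (Orion) > 959 (Larkspur) > …
Meridian is highest; pays the third-highest bid, $982.

Meridian pays $982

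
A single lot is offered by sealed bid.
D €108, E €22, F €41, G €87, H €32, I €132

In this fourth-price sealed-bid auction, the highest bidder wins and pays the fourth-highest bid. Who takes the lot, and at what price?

Fourth-price sealed-bid auction: the highest bidder wins and pays the fourth-highest bid.
Bids ranked: 132 (I) > 108 (D) > 87 (G) > 41 (F) > 32 (H) > 22 (E)
I wins; payment is bid #4 in the ranking = €41.

I pays €41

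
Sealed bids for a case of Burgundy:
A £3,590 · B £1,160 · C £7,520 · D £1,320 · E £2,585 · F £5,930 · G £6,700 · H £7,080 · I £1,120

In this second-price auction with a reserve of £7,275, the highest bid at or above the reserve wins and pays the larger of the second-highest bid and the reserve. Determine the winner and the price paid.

Bids in order: 7,520 (C) > 7,080 (H) > 6,700 (G) > 5,930 (F) > 3,590 (A) > 2,585 (E) > …
C has the top bid at or above the reserve (£7,520).
max(second-highest £7,080, reserve £7,275) = £7,275.

C pays £7,275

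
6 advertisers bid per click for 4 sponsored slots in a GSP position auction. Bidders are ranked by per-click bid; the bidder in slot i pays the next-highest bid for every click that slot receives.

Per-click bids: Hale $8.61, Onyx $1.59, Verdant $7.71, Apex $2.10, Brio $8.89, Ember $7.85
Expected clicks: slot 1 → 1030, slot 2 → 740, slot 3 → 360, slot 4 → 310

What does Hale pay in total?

Hale pays $5809.00

Per-click bids in order: $8.89 (Brio) > $8.61 (Hale) > $7.85 (Ember) > $7.71 (Verdant) > $2.10 (Apex) > …
Hale holds slot 2 → pays next bid $7.85 × 740 clicks = $5809.00.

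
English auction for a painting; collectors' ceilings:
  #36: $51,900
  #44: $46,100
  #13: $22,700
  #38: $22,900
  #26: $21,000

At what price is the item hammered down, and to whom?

#36 wins at $46,100

Ascending (English) auction: the price rises until one bidder remains; the winner pays the price at which the last rival dropped out.
Limits ranked: 51,900 (#36) > 46,100 (#44) > 22,900 (#38) > 22,700 (#13) > 21,000 (#26)
#44 is the last rival to drop out, at $46,100; #36 remains and wins at that price.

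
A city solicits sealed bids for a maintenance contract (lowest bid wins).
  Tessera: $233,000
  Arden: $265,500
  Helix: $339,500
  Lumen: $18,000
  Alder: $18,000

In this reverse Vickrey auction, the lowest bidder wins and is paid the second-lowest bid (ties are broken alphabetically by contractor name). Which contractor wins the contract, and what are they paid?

Alder is paid $18,000

Sorting bids: 18,000 (Alder) < 18,000 (Lumen) < 233,000 (Tessera) < 265,500 (Arden) < 339,500 (Helix)
Tie at $18,000 → Alder wins by tie-break.
Alder wins with the lowest bid; price is set by the runner-up at $18,000.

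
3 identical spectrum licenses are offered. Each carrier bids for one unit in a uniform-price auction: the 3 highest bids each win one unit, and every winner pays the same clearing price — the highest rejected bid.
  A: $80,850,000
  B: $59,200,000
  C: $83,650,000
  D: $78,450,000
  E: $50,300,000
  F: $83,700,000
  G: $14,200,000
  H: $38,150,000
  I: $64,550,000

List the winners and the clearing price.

F, C, A; each pays $78,450,000

Bids ranked high→low: 83,700,000 (F), 83,650,000 (C), 80,850,000 (A), 78,450,000 (D), 64,550,000 (I), …
The 3 highest are F, C, A.
Clearing price = highest rejected bid = $78,450,000.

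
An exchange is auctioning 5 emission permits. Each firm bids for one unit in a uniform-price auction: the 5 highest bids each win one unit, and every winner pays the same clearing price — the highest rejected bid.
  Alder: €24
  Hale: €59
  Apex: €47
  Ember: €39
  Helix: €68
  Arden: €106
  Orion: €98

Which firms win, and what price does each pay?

Arden, Orion, Helix, Hale, Apex; each pays €39

Bids ranked high→low: 106 (Arden), 98 (Orion), 68 (Helix), 59 (Hale), 47 (Apex), 39 (Ember), 24 (Alder)
The 5 highest are Arden, Orion, Helix, Hale, Apex.
First losing bid is Ember's €39, which sets the uniform price.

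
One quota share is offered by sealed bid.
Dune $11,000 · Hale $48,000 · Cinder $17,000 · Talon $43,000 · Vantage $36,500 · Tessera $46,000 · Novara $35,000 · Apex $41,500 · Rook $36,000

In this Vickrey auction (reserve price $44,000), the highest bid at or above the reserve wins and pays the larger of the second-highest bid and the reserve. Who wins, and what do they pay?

Rule: the highest bid at or above the reserve wins and pays the larger of the second-highest bid and the reserve.
Bids ranked: 48,000 (Hale) > 46,000 (Tessera) > 43,000 (Talon) > 41,500 (Apex) > 36,500 (Vantage) > 36,000 (Rook) > …
Highest eligible bid: Hale at $48,000.
Second-highest bid $46,000 exceeds the reserve $44,000 → payment $46,000.

Hale pays $46,000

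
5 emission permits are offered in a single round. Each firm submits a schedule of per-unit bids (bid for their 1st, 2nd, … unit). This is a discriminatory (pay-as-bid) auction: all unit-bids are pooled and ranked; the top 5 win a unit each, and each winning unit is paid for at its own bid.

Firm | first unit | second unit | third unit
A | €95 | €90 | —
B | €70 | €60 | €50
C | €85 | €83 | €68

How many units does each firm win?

Merging the schedules and taking the best 5: 95 (A-1), 90 (A-2), 85 (C-1), 83 (C-2), 70 (B-1)
Next rejected bid: €68 (not a price — pay-as-bid).
Allocation: A 2, B 1, C 2.

A 2, B 1, C 2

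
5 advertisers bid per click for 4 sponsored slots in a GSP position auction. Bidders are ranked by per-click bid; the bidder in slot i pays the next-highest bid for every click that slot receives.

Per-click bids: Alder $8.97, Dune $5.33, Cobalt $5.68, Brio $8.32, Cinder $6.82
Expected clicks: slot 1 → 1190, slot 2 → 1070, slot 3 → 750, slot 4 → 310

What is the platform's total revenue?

Sorting advertisers: $8.97 (Alder) > $8.32 (Brio) > $6.82 (Cinder) > $5.68 (Cobalt) > $5.33 (Dune)
Slot 1: Alder pays $8.32 × 1190 = $9900.80
Slot 2: Brio pays $6.82 × 1070 = $7297.40
Slot 3: Cinder pays $5.68 × 750 = $4260.00
Slot 4: Cobalt pays $5.33 × 310 = $1652.30
Total = $23110.50

Total revenue: $23110.50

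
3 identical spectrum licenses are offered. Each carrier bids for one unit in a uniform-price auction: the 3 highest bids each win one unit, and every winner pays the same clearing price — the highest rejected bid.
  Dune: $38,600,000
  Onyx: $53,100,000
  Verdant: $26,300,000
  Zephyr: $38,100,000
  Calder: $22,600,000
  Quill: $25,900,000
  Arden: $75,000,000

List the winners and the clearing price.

Ordering the bids: 75,000,000 (Arden), 53,100,000 (Onyx), 38,600,000 (Dune), 38,100,000 (Zephyr), 26,300,000 (Verdant), …
The 3 highest are Arden, Onyx, Dune.
First losing bid is Zephyr's $38,100,000, which sets the uniform price.

Arden, Onyx, Dune; each pays $38,100,000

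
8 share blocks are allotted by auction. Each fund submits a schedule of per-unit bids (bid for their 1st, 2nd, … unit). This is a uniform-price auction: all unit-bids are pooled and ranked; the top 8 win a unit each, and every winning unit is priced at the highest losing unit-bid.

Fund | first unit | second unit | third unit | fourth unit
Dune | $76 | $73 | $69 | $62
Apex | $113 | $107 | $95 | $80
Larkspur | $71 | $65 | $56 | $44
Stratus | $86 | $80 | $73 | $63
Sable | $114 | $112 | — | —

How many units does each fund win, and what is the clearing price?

Pooled unit-bids ranked (top 8): 114 (Sable-1), 113 (Apex-1), 112 (Sable-2), 107 (Apex-2), 95 (Apex-3), 86 (Stratus-1), 80 (Apex-4), 80 (Stratus-2)
Highest rejected unit-bid = $76.
Allocation: Apex 4, Sable 2, Stratus 2.

Apex 4, Sable 2, Stratus 2; clearing price $76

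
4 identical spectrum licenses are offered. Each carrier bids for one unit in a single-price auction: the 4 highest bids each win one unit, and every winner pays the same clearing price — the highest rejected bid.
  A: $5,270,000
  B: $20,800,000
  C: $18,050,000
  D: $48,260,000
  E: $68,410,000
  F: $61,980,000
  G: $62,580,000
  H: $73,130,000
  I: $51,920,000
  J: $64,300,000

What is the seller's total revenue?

Bids ranked high→low: 73,130,000 (H), 68,410,000 (E), 64,300,000 (J), 62,580,000 (G), 61,980,000 (F), 51,920,000 (I), …
Winners (4 units): H, E, J, G.
Clearing price = highest rejected bid = $61,980,000.
Total revenue = 4 × $61,980,000 = $247,920,000.

Total revenue: $247,920,000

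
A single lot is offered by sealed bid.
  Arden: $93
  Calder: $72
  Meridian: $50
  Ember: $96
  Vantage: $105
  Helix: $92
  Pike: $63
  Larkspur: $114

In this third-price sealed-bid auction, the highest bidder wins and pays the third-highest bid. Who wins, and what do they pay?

Bids in order: 114 (Larkspur) > 105 (Vantage) > 96 (Ember) > 93 (Arden) > 92 (Helix) > 72 (Calder) > …
Larkspur is highest; pays the third-highest bid, $96.

Larkspur pays $96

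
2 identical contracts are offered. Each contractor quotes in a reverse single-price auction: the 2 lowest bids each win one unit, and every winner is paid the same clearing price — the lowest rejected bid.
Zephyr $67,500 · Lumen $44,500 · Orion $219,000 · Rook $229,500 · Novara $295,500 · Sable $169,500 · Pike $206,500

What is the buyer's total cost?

Sorting: 44,500 (Lumen), 67,500 (Zephyr), 169,500 (Sable), 206,500 (Pike), …
Lowest 2: Lumen, Zephyr.
First losing bid is Sable's $169,500, which sets the uniform price.
Total cost = 2 × $169,500 = $339,000.

Total cost: $339,000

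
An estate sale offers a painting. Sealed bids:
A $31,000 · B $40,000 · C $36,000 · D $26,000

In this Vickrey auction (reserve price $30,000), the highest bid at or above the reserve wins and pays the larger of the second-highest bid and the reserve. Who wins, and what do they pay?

B pays $36,000

Bids in order: 40,000 (B) > 36,000 (C) > 31,000 (A) > 26,000 (D)
B has the top bid at or above the reserve ($40,000).
Second-highest bid $36,000 exceeds the reserve $30,000 → payment $36,000.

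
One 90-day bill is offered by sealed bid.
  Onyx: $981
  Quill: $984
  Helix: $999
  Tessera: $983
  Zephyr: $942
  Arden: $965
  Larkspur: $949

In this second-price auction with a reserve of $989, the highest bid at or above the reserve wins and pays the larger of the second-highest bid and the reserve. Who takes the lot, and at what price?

Helix pays $989

Second-price auction with a reserve of $989: the highest bid at or above the reserve wins and pays the larger of the second-highest bid and the reserve.
Sorting bids: 999 (Helix) > 984 (Quill) > 983 (Tessera) > 981 (Onyx) > 965 (Arden) > 949 (Larkspur) > …
Highest eligible bid: Helix at $999.
max(second-highest $984, reserve $989) = $989.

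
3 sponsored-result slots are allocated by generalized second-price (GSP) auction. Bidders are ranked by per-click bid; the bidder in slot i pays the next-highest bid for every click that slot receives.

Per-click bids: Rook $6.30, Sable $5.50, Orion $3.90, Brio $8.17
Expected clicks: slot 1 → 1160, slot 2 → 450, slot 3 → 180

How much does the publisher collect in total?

Total revenue: $10485.00

Per-click bids in order: $8.17 (Brio) > $6.30 (Rook) > $5.50 (Sable) > $3.90 (Orion)
Slot 1: Brio pays $6.30 × 1160 = $7308.00
Slot 2: Rook pays $5.50 × 450 = $2475.00
Slot 3: Sable pays $3.90 × 180 = $702.00
Total = $10485.00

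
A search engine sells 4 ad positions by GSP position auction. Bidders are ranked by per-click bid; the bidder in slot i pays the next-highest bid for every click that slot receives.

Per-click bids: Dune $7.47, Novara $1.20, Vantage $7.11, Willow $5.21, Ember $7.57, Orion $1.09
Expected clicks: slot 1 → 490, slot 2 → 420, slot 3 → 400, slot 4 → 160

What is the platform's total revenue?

Total revenue: $8922.50

Per-click bids in order: $7.57 (Ember) > $7.47 (Dune) > $7.11 (Vantage) > $5.21 (Willow) > $1.20 (Novara) > …
Slot 1: Ember pays $7.47 × 490 = $3660.30
Slot 2: Dune pays $7.11 × 420 = $2986.20
Slot 3: Vantage pays $5.21 × 400 = $2084.00
Slot 4: Willow pays $1.20 × 160 = $192.00
Total = $8922.50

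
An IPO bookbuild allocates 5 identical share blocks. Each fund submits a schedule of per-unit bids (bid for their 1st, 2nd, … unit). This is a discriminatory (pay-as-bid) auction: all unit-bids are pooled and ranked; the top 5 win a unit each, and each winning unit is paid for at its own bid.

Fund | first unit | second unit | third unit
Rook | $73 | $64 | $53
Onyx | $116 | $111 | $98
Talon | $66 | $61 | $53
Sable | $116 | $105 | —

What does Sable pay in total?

Pooled unit-bids ranked (top 5): 116 (Onyx-1), 116 (Sable-1), 111 (Onyx-2), 105 (Sable-2), 98 (Onyx-3)
Next rejected bid: $73 (not a price — pay-as-bid).
Sable's winning unit-bids: 116 + 105 = $221.

Sable pays $221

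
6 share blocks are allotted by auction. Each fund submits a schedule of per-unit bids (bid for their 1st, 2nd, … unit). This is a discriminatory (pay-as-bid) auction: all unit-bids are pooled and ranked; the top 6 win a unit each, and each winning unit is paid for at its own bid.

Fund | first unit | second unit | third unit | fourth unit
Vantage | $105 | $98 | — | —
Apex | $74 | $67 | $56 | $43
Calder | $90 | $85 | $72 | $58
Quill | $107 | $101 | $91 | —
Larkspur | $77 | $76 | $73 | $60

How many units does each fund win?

Calder 1, Quill 3, Vantage 2

All unit-bids, highest first — top 6: 107 (Quill-1), 105 (Vantage-1), 101 (Quill-2), 98 (Vantage-2), 91 (Quill-3), 90 (Calder-1)
Next rejected bid: $85 (not a price — pay-as-bid).
Allocation: Calder 1, Quill 3, Vantage 2.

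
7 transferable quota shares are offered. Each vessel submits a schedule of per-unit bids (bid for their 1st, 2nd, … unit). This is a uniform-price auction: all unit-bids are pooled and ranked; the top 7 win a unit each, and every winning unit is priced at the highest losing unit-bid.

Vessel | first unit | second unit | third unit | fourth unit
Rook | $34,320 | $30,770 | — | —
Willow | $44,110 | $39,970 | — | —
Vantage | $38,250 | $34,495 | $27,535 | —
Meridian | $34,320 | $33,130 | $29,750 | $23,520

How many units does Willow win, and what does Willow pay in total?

Willow: 2 units, pays $61,540

Pooled unit-bids ranked (top 7): 44,110 (Willow-1), 39,970 (Willow-2), 38,250 (Vantage-1), 34,495 (Vantage-2), 34,320 (Rook-1), 34,320 (Meridian-1), 33,130 (Meridian-2)
First bid not allocated: $30,770.
Willow wins 2 unit(s) at $30,770 each.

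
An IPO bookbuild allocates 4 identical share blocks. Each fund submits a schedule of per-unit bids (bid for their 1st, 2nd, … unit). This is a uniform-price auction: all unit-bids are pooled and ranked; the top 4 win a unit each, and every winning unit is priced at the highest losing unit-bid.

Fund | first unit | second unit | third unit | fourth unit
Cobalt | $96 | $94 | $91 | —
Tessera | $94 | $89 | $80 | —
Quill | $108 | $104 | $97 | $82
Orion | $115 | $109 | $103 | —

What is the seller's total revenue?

Total revenue: $412

Pooled unit-bids ranked (top 4): 115 (Orion-1), 109 (Orion-2), 108 (Quill-1), 104 (Quill-2)
The (k+1)-th unit-bid is $103.
Allocation: Orion 2, Quill 2. Every unit priced at $103.
Revenue = 4 × 103 = $412.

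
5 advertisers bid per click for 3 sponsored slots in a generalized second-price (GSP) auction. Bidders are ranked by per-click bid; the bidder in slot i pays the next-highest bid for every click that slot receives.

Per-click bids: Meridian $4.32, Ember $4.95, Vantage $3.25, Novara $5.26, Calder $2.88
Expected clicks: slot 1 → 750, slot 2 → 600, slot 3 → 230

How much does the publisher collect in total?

Sorting advertisers: $5.26 (Novara) > $4.95 (Ember) > $4.32 (Meridian) > $3.25 (Vantage) > …
Slot 1: Novara pays $4.95 × 750 = $3712.50
Slot 2: Ember pays $4.32 × 600 = $2592.00
Slot 3: Meridian pays $3.25 × 230 = $747.50
Total = $7052.00

Total revenue: $7052.00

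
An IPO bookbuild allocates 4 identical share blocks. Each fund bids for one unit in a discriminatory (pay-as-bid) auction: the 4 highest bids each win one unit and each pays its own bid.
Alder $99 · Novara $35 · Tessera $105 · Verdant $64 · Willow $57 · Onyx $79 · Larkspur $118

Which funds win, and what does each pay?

Ordering the bids: 118 (Larkspur), 105 (Tessera), 99 (Alder), 79 (Onyx), 64 (Verdant), 57 (Willow), …
Top 4: Larkspur, Tessera, Alder, Onyx.
Each winner pays its own bid: Larkspur $118, Tessera $105, Alder $99, Onyx $79.

Larkspur $118, Tessera $105, Alder $99, Onyx $79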